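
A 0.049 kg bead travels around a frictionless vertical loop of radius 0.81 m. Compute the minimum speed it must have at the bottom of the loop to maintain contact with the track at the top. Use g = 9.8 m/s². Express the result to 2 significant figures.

At the top: mg = mv_top²/r ⇒ v_top² = gr = 7.938 m²/s²
Energy from bottom to top (height 2r): ½mv_bot² = ½mv_top² + mg(2r)
v_bot² = gr + 4gr = 5gr = 39.69
v_bot = √(5gr) = 6.300 m/s

v = 6.3 m/s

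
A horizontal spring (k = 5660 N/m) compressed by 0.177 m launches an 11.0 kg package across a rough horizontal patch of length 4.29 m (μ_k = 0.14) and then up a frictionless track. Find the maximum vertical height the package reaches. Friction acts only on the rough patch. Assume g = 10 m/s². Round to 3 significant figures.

h = 0.205 m

Spring energy: E₀ = ½kx² = ½(5660)(0.177)² = 88.661 J
Friction: W_f = μ_k mg d = (0.14)(11.0)(10)(4.29) = 66.07 J
Energy at base of ramp: E = 88.661 − 66.07 = 22.595 J
At max height all remaining energy is PE: mgh = E ⇒ h = E/(mg) = 22.595/(11.0 × 10) = 0.2054 m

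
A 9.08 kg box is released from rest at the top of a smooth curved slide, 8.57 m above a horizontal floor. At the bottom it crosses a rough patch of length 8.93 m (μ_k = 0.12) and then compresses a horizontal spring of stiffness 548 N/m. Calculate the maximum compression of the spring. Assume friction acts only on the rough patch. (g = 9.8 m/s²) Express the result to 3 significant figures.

x = 1.56 m

Initial energy: E₁ = mgh = (9.08)(9.8)(8.57) = 762.59 J
Friction removes W_f = μ_k mg d = (0.12)(9.08)(9.8)(8.93) = 95.36 J
Energy reaching the spring: E = 762.59 − 95.36 = 667.24 J
At max compression ½kx² = E ⇒ x = √(2E/k) = √(2 × 667.24/548) = 1.561 m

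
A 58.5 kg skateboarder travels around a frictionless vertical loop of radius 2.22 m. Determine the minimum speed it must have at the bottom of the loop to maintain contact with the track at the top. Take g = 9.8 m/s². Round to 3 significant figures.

v = 10.4 m/s

At the top: mg = mv_top²/r ⇒ v_top² = gr = 21.76 m²/s²
Energy from bottom to top (height 2r): ½mv_bot² = ½mv_top² + mg(2r)
v_bot² = gr + 4gr = 5gr = 108.8
v_bot = √(5gr) = 10.43 m/s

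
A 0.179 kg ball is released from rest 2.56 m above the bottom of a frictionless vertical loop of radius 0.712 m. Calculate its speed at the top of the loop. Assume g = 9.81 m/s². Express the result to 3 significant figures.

v = 4.72 m/s

Energy conservation: mgh = ½mv_top² + mg(2r)
v_top² = 2g(h − 2r) = 2(9.81)(2.56 − 1.424) = 22.29
v_top = 4.721 m/s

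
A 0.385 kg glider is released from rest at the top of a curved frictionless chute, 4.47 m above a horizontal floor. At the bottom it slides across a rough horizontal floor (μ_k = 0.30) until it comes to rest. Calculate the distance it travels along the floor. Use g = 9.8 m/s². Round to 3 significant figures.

Applying the work–energy principle:
At rest all PE has been dissipated by friction: mgh = μ_k m g d
d = h/μ_k = 4.47/0.30 = 14.90 m

d = 14.9 m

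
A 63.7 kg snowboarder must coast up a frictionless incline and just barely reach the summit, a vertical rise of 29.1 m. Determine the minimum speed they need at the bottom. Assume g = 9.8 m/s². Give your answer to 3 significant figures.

At the top they are momentarily at rest, so all KE converts to PE: ½mv² = mgh
v = √(2gh) = √(2 × 9.8 × 29.1) = 23.88 m/s

v = 23.9 m/s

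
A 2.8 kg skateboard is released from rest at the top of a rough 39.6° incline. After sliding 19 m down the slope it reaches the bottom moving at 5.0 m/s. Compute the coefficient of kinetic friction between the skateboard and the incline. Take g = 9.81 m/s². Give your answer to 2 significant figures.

μ_k = 0.74

Energy balance down the incline: mg L sinθ − ½mv² = μ_k (mg cosθ) L
mgL sinθ = 332.67 J; ½mv² = 35.000 J
W_f = 332.67 − 35.000 = 297.7 J
μ_k = W_f/(mg cosθ · L) = 297.7/(21.16 × 19) = 0.7402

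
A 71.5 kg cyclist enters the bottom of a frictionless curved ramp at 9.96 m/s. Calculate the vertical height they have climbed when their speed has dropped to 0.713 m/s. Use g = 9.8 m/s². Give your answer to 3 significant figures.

Energy balance between the two points: ½mv₁² = ½mv₂² + mgh
h = (v₁² − v₂²)/(2g) = (9.96² − 0.713²)/(2 × 9.8) = 5.035 m

h = 5.04 m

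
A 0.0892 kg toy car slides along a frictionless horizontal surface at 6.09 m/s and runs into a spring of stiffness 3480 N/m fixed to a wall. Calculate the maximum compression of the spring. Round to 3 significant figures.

x = 0.0308 m

All KE is stored as spring PE at maximum compression: ½mv² = ½kx²
x = v√(m/k) = 6.09 × √(0.0892/3480) = 0.03083 m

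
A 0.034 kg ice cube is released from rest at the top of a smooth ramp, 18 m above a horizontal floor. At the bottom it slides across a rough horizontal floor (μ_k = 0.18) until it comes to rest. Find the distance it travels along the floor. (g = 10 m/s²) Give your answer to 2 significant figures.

d = 100 m

Applying the work–energy principle:
At rest all PE has been dissipated by friction: mgh = μ_k m g d
d = h/μ_k = 18/0.18 = 100.0 m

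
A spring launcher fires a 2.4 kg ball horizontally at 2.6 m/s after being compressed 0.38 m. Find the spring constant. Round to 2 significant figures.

Spring PE at full compression equals KE at release: ½kx² = ½mv²
k = mv²/x² = (2.4)(2.6)²/(0.38)² = 112.4 N/m

k = 110 N/m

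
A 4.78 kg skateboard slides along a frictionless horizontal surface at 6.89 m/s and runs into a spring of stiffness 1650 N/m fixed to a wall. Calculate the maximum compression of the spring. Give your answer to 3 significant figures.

x = 0.371 m

At max compression the skateboard is momentarily at rest: ½mv² = ½kx²
x = v√(m/k) = 6.89 × √(4.78/1650) = 0.3708 m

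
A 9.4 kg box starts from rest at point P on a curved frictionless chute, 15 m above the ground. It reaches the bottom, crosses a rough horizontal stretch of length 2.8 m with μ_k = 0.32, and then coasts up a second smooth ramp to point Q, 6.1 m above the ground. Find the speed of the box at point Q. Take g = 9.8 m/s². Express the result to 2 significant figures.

Energy at P: mgh₁ = (9.4)(9.8)(15) = 1381.8 J
Friction loss: W_f = μ_k mg d = 82.54 J
At Q: ½mv² + mgh₂ = mgh₁ − W_f
½mv² = 1381.8 − 82.54 − 561.93 = 737.33 J
v = √(2 × 737.33/9.4) = 12.53 m/s

v = 13 m/s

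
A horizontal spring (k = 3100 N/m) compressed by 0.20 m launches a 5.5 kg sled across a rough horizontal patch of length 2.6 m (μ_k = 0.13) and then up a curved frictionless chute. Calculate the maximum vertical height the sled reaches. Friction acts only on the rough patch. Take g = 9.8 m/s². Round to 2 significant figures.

h = 0.81 m

Spring energy: E₀ = ½kx² = ½(3100)(0.20)² = 62.000 J
Friction: W_f = μ_k mg d = (0.13)(5.5)(9.8)(2.6) = 18.22 J
Energy at base of ramp: E = 62.000 − 18.22 = 43.782 J
At max height all remaining energy is PE: mgh = E ⇒ h = E/(mg) = 43.782/(5.5 × 9.8) = 0.8123 m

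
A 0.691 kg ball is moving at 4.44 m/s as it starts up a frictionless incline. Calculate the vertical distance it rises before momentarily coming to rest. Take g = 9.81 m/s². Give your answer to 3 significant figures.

h = 1.00 m

Setting KE at the bottom equal to PE gained: ½mv² = mgh
h = v²/(2g) = 4.44²/(2 × 9.81) = 1.005 m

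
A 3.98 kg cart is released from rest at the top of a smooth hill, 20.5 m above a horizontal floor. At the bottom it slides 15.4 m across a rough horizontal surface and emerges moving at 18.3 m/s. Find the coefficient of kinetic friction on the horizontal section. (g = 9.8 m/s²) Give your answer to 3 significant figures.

μ_k = 0.222

Energy at the top = energy at the end + work done against friction:
mgh = ½mv² + μ_k m g d
mgh = 799.58 J; ½mv² = 666.43 J
W_f = 799.58 − 666.43 = 133.2 J
μ_k = W_f/(mg·d) = 133.2/(39.00 × 15.4) = 0.2217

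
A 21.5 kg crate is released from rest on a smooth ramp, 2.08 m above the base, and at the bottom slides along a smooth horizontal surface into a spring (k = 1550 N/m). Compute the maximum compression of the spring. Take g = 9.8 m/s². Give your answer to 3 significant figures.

x = 0.752 m

Gravitational PE at the top equals spring PE at max compression: mgh = ½kx²
x = √(2mgh/k) = √(2 × 21.5 × 9.8 × 2.08 / 1550) = 0.7520 m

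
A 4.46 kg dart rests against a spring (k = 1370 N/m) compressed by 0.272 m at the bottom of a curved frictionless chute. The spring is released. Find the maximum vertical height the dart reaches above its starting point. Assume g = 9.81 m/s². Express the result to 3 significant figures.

Energy conservation from release to the highest point: ½kx² = mgh
h = kx²/(2mg) = (1370)(0.272)²/(2 × 4.46 × 9.81) = 1.158 m

h = 1.16 m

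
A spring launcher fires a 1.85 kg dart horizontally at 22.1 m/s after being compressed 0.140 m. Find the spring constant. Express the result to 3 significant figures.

k = 46100 N/m

Energy stored in the spring equals the launch KE: ½kx² = ½mv²
k = mv²/x² = (1.85)(22.1)²/(0.140)² = 46100 N/m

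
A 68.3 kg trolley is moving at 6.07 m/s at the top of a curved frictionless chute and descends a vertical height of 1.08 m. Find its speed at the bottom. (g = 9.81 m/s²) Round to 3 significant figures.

v = 7.62 m/s

By conservation of mechanical energy, ½mv₀² + mgh = ½mv²
v² = v₀² + 2gh = (6.07)² + 2(9.81)(1.08) = 58.035
v = √58.035 = 7.618 m/s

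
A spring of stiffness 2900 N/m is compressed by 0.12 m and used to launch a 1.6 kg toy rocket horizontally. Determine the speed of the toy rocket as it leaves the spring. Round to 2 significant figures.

The toy rocket leaves the spring when the spring is at natural length, so ½kx² = ½mv²
v = x√(k/m) = 0.12 × √(2900/1.6) = 5.109 m/s

v = 5.1 m/s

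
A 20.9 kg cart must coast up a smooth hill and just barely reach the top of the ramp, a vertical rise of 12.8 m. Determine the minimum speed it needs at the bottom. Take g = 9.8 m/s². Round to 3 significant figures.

v = 15.8 m/s

At the top it is momentarily at rest, so all KE converts to PE: ½mv² = mgh
v = √(2gh) = √(2 × 9.8 × 12.8) = 15.84 m/s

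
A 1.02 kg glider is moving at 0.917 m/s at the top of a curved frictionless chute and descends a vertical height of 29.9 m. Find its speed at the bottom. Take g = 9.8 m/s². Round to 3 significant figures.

By conservation of mechanical energy, ½mv₀² + mgh = ½mv²
v² = v₀² + 2gh = (0.917)² + 2(9.8)(29.9) = 586.88
v = √586.88 = 24.23 m/s

v = 24.2 m/s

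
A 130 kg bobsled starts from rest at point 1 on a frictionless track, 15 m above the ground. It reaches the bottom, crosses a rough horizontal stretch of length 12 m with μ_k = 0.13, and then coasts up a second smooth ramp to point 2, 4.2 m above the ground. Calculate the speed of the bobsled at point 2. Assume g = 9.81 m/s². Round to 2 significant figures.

Energy at 1: mgh₁ = (130)(9.81)(15) = 19130 J
Friction loss: W_f = μ_k mg d = 1989 J
At 2: ½mv² + mgh₂ = mgh₁ − W_f
½mv² = 19130 − 1989 − 5356.3 = 11784 J
v = √(2 × 11784/130) = 13.46 m/s

v = 13 m/s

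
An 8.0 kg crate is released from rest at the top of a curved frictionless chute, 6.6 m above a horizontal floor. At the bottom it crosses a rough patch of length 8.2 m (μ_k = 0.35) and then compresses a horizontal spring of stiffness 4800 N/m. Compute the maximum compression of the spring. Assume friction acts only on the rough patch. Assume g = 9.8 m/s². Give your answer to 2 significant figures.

x = 0.35 m

Initial energy: E₁ = mgh = (8.0)(9.8)(6.6) = 517.44 J
Friction removes W_f = μ_k mg d = (0.35)(8.0)(9.8)(8.2) = 225.0 J
Energy reaching the spring: E = 517.44 − 225.0 = 292.43 J
At max compression ½kx² = E ⇒ x = √(2E/k) = √(2 × 292.43/4800) = 0.3491 m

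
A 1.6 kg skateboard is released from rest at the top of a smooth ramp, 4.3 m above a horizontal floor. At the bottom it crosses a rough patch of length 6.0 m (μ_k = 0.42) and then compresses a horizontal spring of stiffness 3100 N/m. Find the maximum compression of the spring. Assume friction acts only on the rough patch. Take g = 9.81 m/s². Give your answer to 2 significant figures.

Initial energy: E₁ = mgh = (1.6)(9.81)(4.3) = 67.493 J
Friction removes W_f = μ_k mg d = (0.42)(1.6)(9.81)(6.0) = 39.55 J
Energy reaching the spring: E = 67.493 − 39.55 = 27.939 J
At max compression ½kx² = E ⇒ x = √(2E/k) = √(2 × 27.939/3100) = 0.1343 m

x = 0.13 m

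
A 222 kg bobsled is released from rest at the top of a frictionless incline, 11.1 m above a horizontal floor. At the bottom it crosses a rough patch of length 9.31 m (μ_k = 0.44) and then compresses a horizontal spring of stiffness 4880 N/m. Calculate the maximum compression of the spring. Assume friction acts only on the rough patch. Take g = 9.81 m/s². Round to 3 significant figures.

x = 2.50 m

Initial energy: E₁ = mgh = (222)(9.81)(11.1) = 24174 J
Friction removes W_f = μ_k mg d = (0.44)(222)(9.81)(9.31) = 8921 J
Energy reaching the spring: E = 24174 − 8921 = 15253 J
At max compression ½kx² = E ⇒ x = √(2E/k) = √(2 × 15253/4880) = 2.500 m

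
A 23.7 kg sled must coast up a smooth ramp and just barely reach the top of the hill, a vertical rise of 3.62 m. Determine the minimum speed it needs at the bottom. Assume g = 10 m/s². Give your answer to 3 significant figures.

v = 8.51 m/s

At the top it is momentarily at rest, so all KE converts to PE: ½mv² = mgh
v = √(2gh) = √(2 × 10 × 3.62) = 8.509 m/s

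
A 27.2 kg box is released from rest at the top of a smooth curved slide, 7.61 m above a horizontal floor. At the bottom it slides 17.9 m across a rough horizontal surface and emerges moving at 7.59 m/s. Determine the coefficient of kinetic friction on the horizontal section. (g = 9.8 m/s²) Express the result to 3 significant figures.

Energy at the top = energy at the end + work done against friction:
mgh = ½mv² + μ_k m g d
mgh = 2028.5 J; ½mv² = 783.47 J
W_f = 2028.5 − 783.47 = 1245 J
μ_k = W_f/(mg·d) = 1245/(266.6 × 17.9) = 0.2609

μ_k = 0.261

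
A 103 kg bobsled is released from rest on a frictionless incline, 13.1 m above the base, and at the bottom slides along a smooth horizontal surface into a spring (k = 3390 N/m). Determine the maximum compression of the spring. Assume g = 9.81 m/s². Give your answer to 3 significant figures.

x = 2.79 m

Gravitational PE at the top equals spring PE at max compression: mgh = ½kx²
x = √(2mgh/k) = √(2 × 103 × 9.81 × 13.1 / 3390) = 2.794 m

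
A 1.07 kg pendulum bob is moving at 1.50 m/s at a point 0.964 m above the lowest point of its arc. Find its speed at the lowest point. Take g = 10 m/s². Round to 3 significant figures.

Energy conservation between the two points: ½mv₀² + mgh = ½mv²
v² = v₀² + 2gh = (1.50)² + 2(10)(0.964) = 21.530
v = √21.530 = 4.640 m/s

v = 4.64 m/s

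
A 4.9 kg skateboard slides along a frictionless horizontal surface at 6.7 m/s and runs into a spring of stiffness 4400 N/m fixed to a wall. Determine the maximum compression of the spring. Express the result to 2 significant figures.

At max compression the skateboard is momentarily at rest: ½mv² = ½kx²
x = v√(m/k) = 6.7 × √(4.9/4400) = 0.2236 m

x = 0.22 m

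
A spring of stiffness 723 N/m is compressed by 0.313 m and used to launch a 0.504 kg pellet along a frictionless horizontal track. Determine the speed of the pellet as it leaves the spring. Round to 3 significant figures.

Conservation of energy: ½kx² = ½mv²
v = x√(k/m) = 0.313 × √(723/0.504) = 11.85 m/s

v = 11.9 m/s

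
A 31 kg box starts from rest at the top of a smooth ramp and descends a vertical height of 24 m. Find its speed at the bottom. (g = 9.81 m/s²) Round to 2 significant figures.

v = 22 m/s

By conservation of mechanical energy, mgh = ½mv²
v = √(2gh) = √(2 × 9.81 × 24) = √470.88 = 21.70 m/s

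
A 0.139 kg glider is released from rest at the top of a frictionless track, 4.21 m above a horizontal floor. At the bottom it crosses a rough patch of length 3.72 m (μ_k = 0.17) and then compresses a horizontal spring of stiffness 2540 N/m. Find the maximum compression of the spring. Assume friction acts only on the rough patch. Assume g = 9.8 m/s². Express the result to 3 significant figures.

x = 0.0619 m

Initial energy: E₁ = mgh = (0.139)(9.8)(4.21) = 5.7349 J
Friction removes W_f = μ_k mg d = (0.17)(0.139)(9.8)(3.72) = 0.8615 J
Energy reaching the spring: E = 5.7349 − 0.8615 = 4.8734 J
At max compression ½kx² = E ⇒ x = √(2E/k) = √(2 × 4.8734/2540) = 0.06195 m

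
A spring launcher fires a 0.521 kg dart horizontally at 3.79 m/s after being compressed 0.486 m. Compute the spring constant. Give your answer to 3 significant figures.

k = 31.7 N/m

Spring PE at full compression equals KE at release: ½kx² = ½mv²
k = mv²/x² = (0.521)(3.79)²/(0.486)² = 31.68 N/m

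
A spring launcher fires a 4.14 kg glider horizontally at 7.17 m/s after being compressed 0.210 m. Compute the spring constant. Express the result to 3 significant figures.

Energy stored in the spring equals the launch KE: ½kx² = ½mv²
k = mv²/x² = (4.14)(7.17)²/(0.210)² = 4826 N/m

k = 4830 N/m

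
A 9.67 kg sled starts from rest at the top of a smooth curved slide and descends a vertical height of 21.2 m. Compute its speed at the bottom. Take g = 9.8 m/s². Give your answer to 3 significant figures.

v = 20.4 m/s

Mechanical energy is conserved (no friction): mgh = ½mv²
The mass cancels from both sides.
v = √(2gh) = √(2 × 9.8 × 21.2) = √415.52 = 20.38 m/s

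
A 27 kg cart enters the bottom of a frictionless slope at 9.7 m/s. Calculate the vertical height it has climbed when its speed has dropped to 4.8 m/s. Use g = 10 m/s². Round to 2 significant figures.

Energy balance between the two points: ½mv₁² = ½mv₂² + mgh
h = (v₁² − v₂²)/(2g) = (9.7² − 4.8²)/(2 × 10) = 3.552 m

h = 3.6 m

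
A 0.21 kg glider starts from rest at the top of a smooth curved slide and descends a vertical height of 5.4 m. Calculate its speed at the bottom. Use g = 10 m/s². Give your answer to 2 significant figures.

v = 10 m/s

Equating total energy at the two states: mgh = ½mv²
v = √(2gh) = √(2 × 10 × 5.4) = √108.00 = 10.39 m/s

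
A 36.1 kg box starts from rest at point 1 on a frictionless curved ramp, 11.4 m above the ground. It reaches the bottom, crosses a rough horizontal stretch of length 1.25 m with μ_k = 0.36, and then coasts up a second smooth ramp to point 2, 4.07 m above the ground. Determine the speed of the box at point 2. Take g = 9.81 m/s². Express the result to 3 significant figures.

Energy at 1: mgh₁ = (36.1)(9.81)(11.4) = 4037.2 J
Friction loss: W_f = μ_k mg d = 159.4 J
At 2: ½mv² + mgh₂ = mgh₁ − W_f
½mv² = 4037.2 − 159.4 − 1441.4 = 2436.5 J
v = √(2 × 2436.5/36.1) = 11.62 m/s

v = 11.6 m/s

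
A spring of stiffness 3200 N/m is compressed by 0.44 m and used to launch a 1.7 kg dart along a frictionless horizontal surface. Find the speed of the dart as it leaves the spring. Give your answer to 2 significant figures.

v = 19 m/s

Spring PE converts entirely to kinetic energy: ½kx² = ½mv²
v = x√(k/m) = 0.44 × √(3200/1.7) = 19.09 m/s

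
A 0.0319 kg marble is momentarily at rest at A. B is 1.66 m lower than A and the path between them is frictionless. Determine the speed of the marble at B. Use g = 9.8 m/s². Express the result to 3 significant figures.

v = 5.70 m/s

Equating total energy at the two states: mgh = ½mv²
v = √(2gh) = √(2 × 9.8 × 1.66) = √32.536 = 5.704 m/s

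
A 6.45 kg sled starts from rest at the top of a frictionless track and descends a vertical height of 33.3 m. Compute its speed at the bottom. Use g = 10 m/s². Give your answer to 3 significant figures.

Energy conservation between the two points: mgh = ½mv²
v = √(2gh) = √(2 × 10 × 33.3) = √666.00 = 25.81 m/s

v = 25.8 m/s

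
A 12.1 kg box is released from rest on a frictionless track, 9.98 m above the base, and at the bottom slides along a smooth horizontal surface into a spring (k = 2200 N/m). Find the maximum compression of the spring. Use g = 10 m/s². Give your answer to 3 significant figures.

x = 1.05 m

Gravitational PE at the top equals spring PE at max compression: mgh = ½kx²
x = √(2mgh/k) = √(2 × 12.1 × 10 × 9.98 / 2200) = 1.048 m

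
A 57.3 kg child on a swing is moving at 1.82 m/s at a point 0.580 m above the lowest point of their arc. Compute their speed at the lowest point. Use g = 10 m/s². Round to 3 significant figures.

v = 3.86 m/s

Mechanical energy is conserved (no friction): ½mv₀² + mgh = ½mv²
v² = v₀² + 2gh = (1.82)² + 2(10)(0.580) = 14.912
v = √14.912 = 3.862 m/s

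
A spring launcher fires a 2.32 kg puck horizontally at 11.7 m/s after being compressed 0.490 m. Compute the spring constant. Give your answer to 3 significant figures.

½kx² = ½mv²
k = mv²/x² = (2.32)(11.7)²/(0.490)² = 1323 N/m

k = 1320 N/m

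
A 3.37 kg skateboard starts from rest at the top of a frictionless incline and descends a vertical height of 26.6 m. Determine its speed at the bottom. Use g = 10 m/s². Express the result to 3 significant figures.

Mechanical energy is conserved (no friction): mgh = ½mv²
v = √(2gh) = √(2 × 10 × 26.6) = √532.00 = 23.07 m/s

v = 23.1 m/s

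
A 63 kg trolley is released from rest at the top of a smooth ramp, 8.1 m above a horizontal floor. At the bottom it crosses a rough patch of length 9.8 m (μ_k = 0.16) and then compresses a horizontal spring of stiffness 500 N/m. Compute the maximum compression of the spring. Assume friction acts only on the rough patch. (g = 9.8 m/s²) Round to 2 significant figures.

Initial energy: E₁ = mgh = (63)(9.8)(8.1) = 5000.9 J
Friction removes W_f = μ_k mg d = (0.16)(63)(9.8)(9.8) = 968.1 J
Energy reaching the spring: E = 5000.9 − 968.1 = 4032.9 J
At max compression ½kx² = E ⇒ x = √(2E/k) = √(2 × 4032.9/500) = 4.016 m

x = 4.0 m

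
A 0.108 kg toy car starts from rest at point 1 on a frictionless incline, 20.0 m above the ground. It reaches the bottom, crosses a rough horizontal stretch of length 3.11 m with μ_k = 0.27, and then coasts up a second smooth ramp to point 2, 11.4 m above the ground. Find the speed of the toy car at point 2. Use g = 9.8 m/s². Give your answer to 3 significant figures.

Energy at 1: mgh₁ = (0.108)(9.8)(20.0) = 21.168 J
Friction loss: W_f = μ_k mg d = 0.8887 J
At 2: ½mv² + mgh₂ = mgh₁ − W_f
½mv² = 21.168 − 0.8887 − 12.066 = 8.2135 J
v = √(2 × 8.2135/0.108) = 12.33 m/s

v = 12.3 m/s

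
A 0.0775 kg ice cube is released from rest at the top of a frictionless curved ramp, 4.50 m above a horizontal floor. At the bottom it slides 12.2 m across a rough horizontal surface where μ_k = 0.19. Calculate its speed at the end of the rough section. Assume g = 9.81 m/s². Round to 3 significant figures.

Energy at the top = energy at the end + work done against friction:
mgh = ½mv² + μ_k m g d
W_f = μ_k mg d = (0.19)(0.0775)(9.81)(12.2) = 1.762 J
½mv² = mgh − W_f = 3.4212 − 1.762 = 1.6589 J
v = √(2 × 1.6589/0.0775) = 6.543 m/s

v = 6.54 m/s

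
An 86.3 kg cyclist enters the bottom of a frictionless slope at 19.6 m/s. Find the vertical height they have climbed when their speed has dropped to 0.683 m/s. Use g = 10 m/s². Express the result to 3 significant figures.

Conservation of energy: ½mv₁² = ½mv₂² + mgh
h = (v₁² − v₂²)/(2g) = (19.6² − 0.683²)/(2 × 10) = 19.18 m

h = 19.2 m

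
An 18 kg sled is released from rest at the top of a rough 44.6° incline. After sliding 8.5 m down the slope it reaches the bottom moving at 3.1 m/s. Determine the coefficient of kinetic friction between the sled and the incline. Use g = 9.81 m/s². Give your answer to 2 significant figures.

Energy balance down the incline: mg L sinθ − ½mv² = μ_k (mg cosθ) L
mgL sinθ = 1053.9 J; ½mv² = 86.490 J
W_f = 1053.9 − 86.490 = 967.4 J
μ_k = W_f/(mg cosθ · L) = 967.4/(125.7 × 8.5) = 0.9052

μ_k = 0.91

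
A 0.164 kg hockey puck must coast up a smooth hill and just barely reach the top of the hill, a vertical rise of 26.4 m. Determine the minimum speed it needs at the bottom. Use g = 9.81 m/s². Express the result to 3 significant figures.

At the top it is momentarily at rest, so all KE converts to PE: ½mv² = mgh
v = √(2gh) = √(2 × 9.81 × 26.4) = 22.76 m/s

v = 22.8 m/s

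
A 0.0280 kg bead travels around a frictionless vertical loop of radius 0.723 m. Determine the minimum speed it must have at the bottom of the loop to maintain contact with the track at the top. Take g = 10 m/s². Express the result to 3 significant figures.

v = 6.01 m/s

At the top: mg = mv_top²/r ⇒ v_top² = gr = 7.230 m²/s²
Energy from bottom to top (height 2r): ½mv_bot² = ½mv_top² + mg(2r)
v_bot² = gr + 4gr = 5gr = 36.15
v_bot = √(5gr) = 6.012 m/s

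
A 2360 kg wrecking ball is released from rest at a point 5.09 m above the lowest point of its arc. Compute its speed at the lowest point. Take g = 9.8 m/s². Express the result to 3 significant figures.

Energy conservation between the two points: mgh = ½mv²
The mass cancels from both sides.
v = √(2gh) = √(2 × 9.8 × 5.09) = √99.764 = 9.988 m/s

v = 9.99 m/s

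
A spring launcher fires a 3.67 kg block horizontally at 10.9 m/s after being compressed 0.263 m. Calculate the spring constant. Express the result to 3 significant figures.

k = 6300 N/m

½kx² = ½mv²
k = mv²/x² = (3.67)(10.9)²/(0.263)² = 6304 N/m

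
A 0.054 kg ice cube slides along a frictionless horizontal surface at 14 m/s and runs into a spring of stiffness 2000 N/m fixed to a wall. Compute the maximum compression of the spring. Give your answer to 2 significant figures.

Conservation of energy between contact and max compression: ½mv² = ½kx²
x = v√(m/k) = 14 × √(0.054/2000) = 0.07275 m

x = 0.073 m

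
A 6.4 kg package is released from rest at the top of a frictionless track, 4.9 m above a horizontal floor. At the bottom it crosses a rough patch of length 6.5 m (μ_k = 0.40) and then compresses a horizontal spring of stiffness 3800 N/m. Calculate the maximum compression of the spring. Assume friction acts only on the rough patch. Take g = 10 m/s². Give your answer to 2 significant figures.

x = 0.28 m

Initial energy: E₁ = mgh = (6.4)(10)(4.9) = 313.60 J
Friction removes W_f = μ_k mg d = (0.40)(6.4)(10)(6.5) = 166.4 J
Energy reaching the spring: E = 313.60 − 166.4 = 147.20 J
At max compression ½kx² = E ⇒ x = √(2E/k) = √(2 × 147.20/3800) = 0.2783 m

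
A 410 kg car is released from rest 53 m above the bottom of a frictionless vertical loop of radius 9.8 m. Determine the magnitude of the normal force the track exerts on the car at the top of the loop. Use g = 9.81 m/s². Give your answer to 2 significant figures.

Energy from release to top (height 2r): mgh = ½mv_top² + mg(2r)
v_top² = 2g(h − 2r) = 2(9.81)(53 − 19.60) = 655.31 m²/s²
At the top, both N and weight point toward the centre: N + mg = mv_top²/r
N = m(v_top²/r − g) = 410(655.31/9.8 − 9.81) = 23394 N

N = 23000 N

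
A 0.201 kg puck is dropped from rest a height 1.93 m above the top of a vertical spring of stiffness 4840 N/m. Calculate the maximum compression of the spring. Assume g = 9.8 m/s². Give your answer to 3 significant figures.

x = 0.0400 m

Take the reference level at the top of the uncompressed spring. At max compression the puck has fallen H + x and is momentarily at rest:
mg(H + x) = ½kx²
½(4840)x² − (0.201)(9.8)x − (0.201)(9.8)(1.93) = 0
2420x² − 1.970x − 3.802 = 0
x = [1.970 + √(3.880 + 36801)]/(2 × 2420) = 0.04004 m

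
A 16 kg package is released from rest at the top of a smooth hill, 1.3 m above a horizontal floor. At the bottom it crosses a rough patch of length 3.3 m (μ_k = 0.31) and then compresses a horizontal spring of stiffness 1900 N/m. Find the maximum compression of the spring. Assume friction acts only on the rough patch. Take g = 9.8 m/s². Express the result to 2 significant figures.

Initial energy: E₁ = mgh = (16)(9.8)(1.3) = 203.84 J
Friction removes W_f = μ_k mg d = (0.31)(16)(9.8)(3.3) = 160.4 J
Energy reaching the spring: E = 203.84 − 160.4 = 43.434 J
At max compression ½kx² = E ⇒ x = √(2E/k) = √(2 × 43.434/1900) = 0.2138 m

x = 0.21 m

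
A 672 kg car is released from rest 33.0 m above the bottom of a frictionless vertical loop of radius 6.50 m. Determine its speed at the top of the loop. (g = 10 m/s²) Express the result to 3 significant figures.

Energy conservation: mgh = ½mv_top² + mg(2r)
v_top² = 2g(h − 2r) = 2(10)(33.0 − 13.00) = 400.0
v_top = 20.00 m/s

v = 20.0 m/s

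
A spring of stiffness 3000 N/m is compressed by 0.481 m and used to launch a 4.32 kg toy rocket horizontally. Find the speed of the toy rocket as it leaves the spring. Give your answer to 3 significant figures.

v = 12.7 m/s

Spring PE converts entirely to kinetic energy: ½kx² = ½mv²
v = x√(k/m) = 0.481 × √(3000/4.32) = 12.68 m/s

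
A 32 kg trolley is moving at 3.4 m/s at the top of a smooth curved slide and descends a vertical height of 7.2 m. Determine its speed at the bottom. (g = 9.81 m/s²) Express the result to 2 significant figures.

v = 12 m/s

Mechanical energy is conserved (no friction): ½mv₀² + mgh = ½mv²
v² = v₀² + 2gh = (3.4)² + 2(9.81)(7.2) = 152.82
v = √152.82 = 12.36 m/s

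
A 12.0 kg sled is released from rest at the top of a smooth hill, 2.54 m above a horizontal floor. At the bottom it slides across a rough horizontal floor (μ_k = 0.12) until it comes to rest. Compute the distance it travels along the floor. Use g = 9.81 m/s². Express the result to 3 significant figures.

d = 21.2 m

Energy bookkeeping (friction removes W_f = μ_k N d):
At rest all PE has been dissipated by friction: mgh = μ_k m g d
d = h/μ_k = 2.54/0.12 = 21.17 m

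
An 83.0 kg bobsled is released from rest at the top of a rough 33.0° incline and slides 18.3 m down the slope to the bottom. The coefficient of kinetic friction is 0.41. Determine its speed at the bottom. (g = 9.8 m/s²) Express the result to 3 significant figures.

v = 8.49 m/s

Work–energy: mg(L sinθ) − μ_k(mg cosθ)L = ½mv²
mgh = mgL sinθ = (83.0)(9.8)(18.3)sin33.0° = 8107.1 J
W_f = μ_k mg cosθ · L = (0.41)(83.0)(9.8)cos33.0°·18.3 = 5118 J
½mv² = 8107.1 − 5118 = 2988.7 J
v = √(2 × 2988.7/83.0) = 8.486 m/s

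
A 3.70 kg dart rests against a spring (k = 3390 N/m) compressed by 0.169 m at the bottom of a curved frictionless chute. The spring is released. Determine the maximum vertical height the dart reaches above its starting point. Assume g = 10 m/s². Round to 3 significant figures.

h = 1.31 m

All spring PE becomes gravitational PE at the highest point: ½kx² = mgh
h = kx²/(2mg) = (3390)(0.169)²/(2 × 3.70 × 10) = 1.308 m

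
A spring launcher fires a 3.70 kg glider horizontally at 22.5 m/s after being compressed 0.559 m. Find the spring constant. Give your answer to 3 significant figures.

k = 5990 N/m

Spring PE at full compression equals KE at release: ½kx² = ½mv²
k = mv²/x² = (3.70)(22.5)²/(0.559)² = 5994 N/m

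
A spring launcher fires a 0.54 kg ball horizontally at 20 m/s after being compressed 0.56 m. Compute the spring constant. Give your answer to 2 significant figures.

k = 690 N/m

Energy stored in the spring equals the launch KE: ½kx² = ½mv²
k = mv²/x² = (0.54)(20)²/(0.56)² = 688.8 N/m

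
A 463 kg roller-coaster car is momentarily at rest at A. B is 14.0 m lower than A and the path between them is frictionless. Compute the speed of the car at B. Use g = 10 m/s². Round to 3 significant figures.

v = 16.7 m/s

Equating total energy at the two states: mgh = ½mv²
v = √(2gh) = √(2 × 10 × 14.0) = √280.00 = 16.73 m/s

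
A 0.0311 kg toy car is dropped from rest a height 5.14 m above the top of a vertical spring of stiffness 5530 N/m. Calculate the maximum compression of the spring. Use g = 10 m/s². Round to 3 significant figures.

Let x be the compression. The total drop is H + x, and the car is instantaneously at rest at max compression, so energy conservation gives:
mg(H + x) = ½kx²
½(5530)x² − (0.0311)(10)x − (0.0311)(10)(5.14) = 0
2765x² − 0.3110x − 1.599 = 0
x = [0.3110 + √(0.09672 + 17680)]/(2 × 2765) = 0.02410 m

x = 0.0241 m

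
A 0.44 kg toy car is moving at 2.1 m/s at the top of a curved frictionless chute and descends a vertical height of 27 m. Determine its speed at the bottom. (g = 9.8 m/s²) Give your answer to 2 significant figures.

v = 23 m/s

Equating total energy at the two states: ½mv₀² + mgh = ½mv²
v² = v₀² + 2gh = (2.1)² + 2(9.8)(27) = 533.61
v = √533.61 = 23.10 m/s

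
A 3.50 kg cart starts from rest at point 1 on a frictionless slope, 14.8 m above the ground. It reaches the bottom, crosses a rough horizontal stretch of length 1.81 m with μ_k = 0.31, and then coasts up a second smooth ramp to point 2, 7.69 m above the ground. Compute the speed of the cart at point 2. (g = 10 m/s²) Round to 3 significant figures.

Energy at 1: mgh₁ = (3.50)(10)(14.8) = 518.00 J
Friction loss: W_f = μ_k mg d = 19.64 J
At 2: ½mv² + mgh₂ = mgh₁ − W_f
½mv² = 518.00 − 19.64 − 269.15 = 229.21 J
v = √(2 × 229.21/3.50) = 11.44 m/s

v = 11.4 m/s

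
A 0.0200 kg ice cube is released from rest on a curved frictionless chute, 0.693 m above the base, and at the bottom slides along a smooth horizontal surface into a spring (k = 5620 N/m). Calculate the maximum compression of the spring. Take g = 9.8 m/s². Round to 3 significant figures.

x = 0.00695 m

Gravitational PE at the top equals spring PE at max compression: mgh = ½kx²
x = √(2mgh/k) = √(2 × 0.0200 × 9.8 × 0.693 / 5620) = 0.006953 m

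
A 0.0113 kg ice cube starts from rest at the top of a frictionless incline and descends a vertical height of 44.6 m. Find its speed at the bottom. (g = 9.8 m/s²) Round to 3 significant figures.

v = 29.6 m/s

Mechanical energy is conserved (no friction): mgh = ½mv²
v = √(2gh) = √(2 × 9.8 × 44.6) = √874.16 = 29.57 m/s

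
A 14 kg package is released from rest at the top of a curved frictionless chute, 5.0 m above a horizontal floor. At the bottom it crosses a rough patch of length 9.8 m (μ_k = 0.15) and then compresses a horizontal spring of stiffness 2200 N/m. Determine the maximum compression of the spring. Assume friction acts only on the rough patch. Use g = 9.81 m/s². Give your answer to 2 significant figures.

x = 0.66 m

Initial energy: E₁ = mgh = (14)(9.81)(5.0) = 686.70 J
Friction removes W_f = μ_k mg d = (0.15)(14)(9.81)(9.8) = 201.9 J
Energy reaching the spring: E = 686.70 − 201.9 = 484.81 J
At max compression ½kx² = E ⇒ x = √(2E/k) = √(2 × 484.81/2200) = 0.6639 m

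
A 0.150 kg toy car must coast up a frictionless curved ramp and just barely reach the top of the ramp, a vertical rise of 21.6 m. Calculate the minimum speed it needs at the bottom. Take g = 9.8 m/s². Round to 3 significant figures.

At the top it is momentarily at rest, so all KE converts to PE: ½mv² = mgh
v = √(2gh) = √(2 × 9.8 × 21.6) = 20.58 m/s

v = 20.6 m/s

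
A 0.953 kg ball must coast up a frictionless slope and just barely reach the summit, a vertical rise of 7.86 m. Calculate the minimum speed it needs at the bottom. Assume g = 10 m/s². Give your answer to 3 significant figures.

At the top it is momentarily at rest, so all KE converts to PE: ½mv² = mgh
v = √(2gh) = √(2 × 10 × 7.86) = 12.54 m/s

v = 12.5 m/s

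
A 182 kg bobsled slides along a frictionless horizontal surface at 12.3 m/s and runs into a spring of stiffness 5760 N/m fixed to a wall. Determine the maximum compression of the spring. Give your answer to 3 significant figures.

Conservation of energy between contact and max compression: ½mv² = ½kx²
x = v√(m/k) = 12.3 × √(182/5760) = 2.186 m

x = 2.19 m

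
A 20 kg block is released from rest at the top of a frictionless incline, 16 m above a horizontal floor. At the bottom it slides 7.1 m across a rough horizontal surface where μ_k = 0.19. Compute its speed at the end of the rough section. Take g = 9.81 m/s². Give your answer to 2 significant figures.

Applying the work–energy principle:
mgh = ½mv² + μ_k m g d
W_f = μ_k mg d = (0.19)(20)(9.81)(7.1) = 264.7 J
½mv² = mgh − W_f = 3139.2 − 264.7 = 2874.5 J
v = √(2 × 2874.5/20) = 16.95 m/s

v = 17 m/s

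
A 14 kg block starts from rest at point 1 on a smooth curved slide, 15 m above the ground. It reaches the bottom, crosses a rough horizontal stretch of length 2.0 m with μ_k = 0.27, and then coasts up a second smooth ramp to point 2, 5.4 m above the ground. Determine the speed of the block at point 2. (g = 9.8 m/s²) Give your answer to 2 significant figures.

Energy at 1: mgh₁ = (14)(9.8)(15) = 2058.0 J
Friction loss: W_f = μ_k mg d = 74.09 J
At 2: ½mv² + mgh₂ = mgh₁ − W_f
½mv² = 2058.0 − 74.09 − 740.88 = 1243.0 J
v = √(2 × 1243.0/14) = 13.33 m/s

v = 13 m/s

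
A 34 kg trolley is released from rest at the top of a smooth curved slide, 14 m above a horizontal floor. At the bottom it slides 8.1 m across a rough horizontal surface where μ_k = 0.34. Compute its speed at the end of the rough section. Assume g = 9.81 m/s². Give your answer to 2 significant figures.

Energy at the top = energy at the end + work done against friction:
mgh = ½mv² + μ_k m g d
W_f = μ_k mg d = (0.34)(34)(9.81)(8.1) = 918.6 J
½mv² = mgh − W_f = 4669.6 − 918.6 = 3751.0 J
v = √(2 × 3751.0/34) = 14.85 m/s

v = 15 m/s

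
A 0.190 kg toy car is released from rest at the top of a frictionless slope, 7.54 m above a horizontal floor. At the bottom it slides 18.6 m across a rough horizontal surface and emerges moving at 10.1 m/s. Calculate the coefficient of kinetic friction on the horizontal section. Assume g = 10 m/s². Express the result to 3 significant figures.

μ_k = 0.131

Applying the work–energy principle:
mgh = ½mv² + μ_k m g d
mgh = 14.326 J; ½mv² = 9.6909 J
W_f = 14.326 − 9.6909 = 4.635 J
μ_k = W_f/(mg·d) = 4.635/(1.900 × 18.6) = 0.1312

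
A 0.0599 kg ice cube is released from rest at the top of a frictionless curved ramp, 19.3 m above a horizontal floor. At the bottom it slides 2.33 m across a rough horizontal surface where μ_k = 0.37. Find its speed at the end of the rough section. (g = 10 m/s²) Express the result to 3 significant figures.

Energy at the top = energy at the end + work done against friction:
mgh = ½mv² + μ_k m g d
W_f = μ_k mg d = (0.37)(0.0599)(10)(2.33) = 0.5164 J
½mv² = mgh − W_f = 11.561 − 0.5164 = 11.044 J
v = √(2 × 11.044/0.0599) = 19.20 m/s

v = 19.2 m/s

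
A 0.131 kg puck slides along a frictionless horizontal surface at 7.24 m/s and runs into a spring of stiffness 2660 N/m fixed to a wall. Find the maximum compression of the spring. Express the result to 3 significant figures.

All KE is stored as spring PE at maximum compression: ½mv² = ½kx²
x = v√(m/k) = 7.24 × √(0.131/2660) = 0.05081 m

x = 0.0508 m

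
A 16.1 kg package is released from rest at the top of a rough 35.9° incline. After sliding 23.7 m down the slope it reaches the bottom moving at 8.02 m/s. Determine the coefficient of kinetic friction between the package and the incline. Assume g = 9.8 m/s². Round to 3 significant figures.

Energy balance down the incline: mg L sinθ − ½mv² = μ_k (mg cosθ) L
mgL sinθ = 2192.7 J; ½mv² = 517.78 J
W_f = 2192.7 − 517.78 = 1675 J
μ_k = W_f/(mg cosθ · L) = 1675/(127.8 × 23.7) = 0.5529

μ_k = 0.553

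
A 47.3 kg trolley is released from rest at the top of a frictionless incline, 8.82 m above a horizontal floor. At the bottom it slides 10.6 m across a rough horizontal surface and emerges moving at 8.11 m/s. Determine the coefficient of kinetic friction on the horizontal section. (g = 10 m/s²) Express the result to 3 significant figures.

Energy at the top = energy at the end + work done against friction:
mgh = ½mv² + μ_k m g d
mgh = 4171.9 J; ½mv² = 1555.5 J
W_f = 4171.9 − 1555.5 = 2616 J
μ_k = W_f/(mg·d) = 2616/(473.0 × 10.6) = 0.5218

μ_k = 0.522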